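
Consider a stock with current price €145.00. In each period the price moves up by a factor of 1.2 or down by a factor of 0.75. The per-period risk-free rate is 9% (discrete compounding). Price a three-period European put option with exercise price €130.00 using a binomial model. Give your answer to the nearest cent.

Risk-neutral probability p = (1 + 0.09 − 0.75)/(1.2 − 0.75) = 0.3400/0.4500 = 0.7556
Terminal stock prices: S_uuu = 250.6, S_uud = 156.6, S_udd = 97.88, S_ddd = 61.17
Terminal payoffs (K − S): max(-120.6, 0) = 0, max(-26.6, 0) = 0, max(32.12, 0) = 32.12, max(68.83, 0) = 68.83
Node uu (S = 208.8): V_uu = 1/1.09·[0.7556·0.0000 + 0.2444·0.0000] = 0.0000
Node ud (S = 130.5): V_ud = 1/1.09·[0.7556·0.0000 + 0.2444·32.1250] = 7.2044
Node dd (S = 81.56): V_dd = 1/1.09·[0.7556·32.1250 + 0.2444·68.8281] = 37.7036
Node u (S = 174): V_u = 1/1.09·[0.7556·0.0000 + 0.2444·7.2044] = 1.6157
Node d (S = 108.8): V_d = 1/1.09·[0.7556·7.2044 + 0.2444·37.7036] = 13.4493
Node 0 (S = 145): V_0 = 1/1.09·[0.7556·1.6157 + 0.2444·13.4493] = 4.1361

€4.14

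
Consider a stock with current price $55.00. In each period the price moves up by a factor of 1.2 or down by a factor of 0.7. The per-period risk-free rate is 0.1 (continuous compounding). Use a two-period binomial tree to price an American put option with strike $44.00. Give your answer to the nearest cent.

$0.94

Risk-neutral probability p = (e^0.1 − 0.7)/(1.2 − 0.7) = 0.4052/0.5000 = 0.8103
Terminal stock prices: S_uu = 79.2, S_ud = 46.2, S_dd = 26.95
Terminal payoffs (K − S): max(-35.2, 0) = 0, max(-2.2, 0) = 0, max(17.05, 0) = 17.05
Node u (S = 66): continuation = e^(−0.1)·[0.8103·0.0000 + 0.1897·0.0000] = 0.0000; exercise value = 0.0000 ≤ continuation, so V_u = 0.0000
Node d (S = 38.5): continuation = e^(−0.1)·[0.8103·0.0000 + 0.1897·17.0500] = 2.9259; exercise value = 5.5000 > continuation, so V_d = 5.5000 (exercise)
Node 0 (S = 55): continuation = e^(−0.1)·[0.8103·0.0000 + 0.1897·5.5000] = 0.9439; exercise value = 0.0000 ≤ continuation, so V_0 = 0.9439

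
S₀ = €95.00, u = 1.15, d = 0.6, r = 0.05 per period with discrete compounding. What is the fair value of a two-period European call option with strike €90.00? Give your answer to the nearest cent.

€21.64

Risk-neutral probability p = (1 + 0.05 − 0.6)/(1.15 − 0.6) = 0.4500/0.5500 = 0.8182
Terminal stock prices: S_uu = 125.6, S_ud = 65.55, S_dd = 34.2
Terminal payoffs (S − K): max(35.64, 0) = 35.64, max(-24.45, 0) = 0, max(-55.8, 0) = 0
Node u (S = 109.2): V_u = 1/1.05·[0.8182·35.6375 + 0.1818·0.0000] = 27.7695
Node d (S = 57): V_d = 1/1.05·[0.8182·0.0000 + 0.1818·0.0000] = 0.0000
Node 0 (S = 95): V_0 = 1/1.05·[0.8182·27.7695 + 0.1818·0.0000] = 21.6386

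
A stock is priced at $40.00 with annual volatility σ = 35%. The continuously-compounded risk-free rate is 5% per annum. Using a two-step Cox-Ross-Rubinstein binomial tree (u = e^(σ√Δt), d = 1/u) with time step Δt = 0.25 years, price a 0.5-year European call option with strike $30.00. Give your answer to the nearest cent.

$11.20

CRR parameters: u = e^(σ√Δt) = e^(0.35·√0.25) = 1.1912, d = 1/u = 0.8395
Per-period rate: rΔt = 0.05·0.25 = 0.0125, so R = e^0.0125 = 1.0126
Risk-neutral probability p = (e^0.0125 − 0.8395)/(1.1912 − 0.8395) = 0.1731/0.3518 = 0.4921
Terminal stock prices: S_uu = 56.76, S_ud = 40, S_dd = 28.19
Terminal payoffs (S − K): max(26.76, 0) = 26.76, max(10, 0) = 10, max(-1.812, 0) = 0
Node u (S = 47.65): V_u = e^(−0.0125)·[0.4921·26.7627 + 0.5079·10.0000] = 18.0225
Node d (S = 33.58): V_d = e^(−0.0125)·[0.4921·10.0000 + 0.5079·0.0000] = 4.8600
Node 0 (S = 40): V_0 = e^(−0.0125)·[0.4921·18.0225 + 0.5079·4.8600] = 11.1967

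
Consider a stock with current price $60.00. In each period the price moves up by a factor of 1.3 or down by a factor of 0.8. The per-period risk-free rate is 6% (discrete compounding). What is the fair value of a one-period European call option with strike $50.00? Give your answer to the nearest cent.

$13.74

Risk-neutral probability p = (1 + 0.06 − 0.8)/(1.3 − 0.8) = 0.2600/0.5000 = 0.5200
Terminal stock prices: S_u = 78, S_d = 48
Terminal payoffs (S − K): max(28, 0) = 28, max(-2, 0) = 0
Node 0 (S = 60): V_0 = 1/1.06·[0.5200·28.0000 + 0.4800·0.0000] = 13.7358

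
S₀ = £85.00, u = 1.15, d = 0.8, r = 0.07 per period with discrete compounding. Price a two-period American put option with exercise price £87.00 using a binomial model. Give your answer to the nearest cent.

£5.41

Risk-neutral probability p = (1 + 0.07 − 0.8)/(1.15 − 0.8) = 0.2700/0.3500 = 0.7714
Terminal stock prices: S_uu = 112.4, S_ud = 78.2, S_dd = 54.4
Terminal payoffs (K − S): max(-25.41, 0) = 0, max(8.8, 0) = 8.8, max(32.6, 0) = 32.6
Node u (S = 97.75): continuation = 1/1.07·[0.7714·0.0000 + 0.2286·8.8000] = 1.8798; exercise value = 0.0000 ≤ continuation, so V_u = 1.8798
Node d (S = 68): continuation = 1/1.07·[0.7714·8.8000 + 0.2286·32.6000] = 13.3084; exercise value = 19.0000 > continuation, so V_d = 19.0000 (exercise)
Node 0 (S = 85): continuation = 1/1.07·[0.7714·1.8798 + 0.2286·19.0000] = 5.4140; exercise value = 2.0000 ≤ continuation, so V_0 = 5.4140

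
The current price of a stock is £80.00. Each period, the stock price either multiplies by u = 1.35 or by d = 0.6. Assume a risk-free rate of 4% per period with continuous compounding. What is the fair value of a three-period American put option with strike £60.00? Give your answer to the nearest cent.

£8.64

Risk-neutral probability p = (e^0.04 − 0.6)/(1.35 − 0.6) = 0.4408/0.7500 = 0.5877
Terminal stock prices: S_uuu = 196.8, S_uud = 87.48, S_udd = 38.88, S_ddd = 17.28
Terminal payoffs (K − S): max(-136.8, 0) = 0, max(-27.48, 0) = 0, max(21.12, 0) = 21.12, max(42.72, 0) = 42.72
Node uu (S = 145.8): continuation = e^(−0.04)·[0.5877·0.0000 + 0.4123·0.0000] = 0.0000; exercise value = 0.0000 ≤ continuation, so V_uu = 0.0000
Node ud (S = 64.8): continuation = e^(−0.04)·[0.5877·0.0000 + 0.4123·21.1200] = 8.3654; exercise value = 0.0000 ≤ continuation, so V_ud = 8.3654
Node dd (S = 28.8): continuation = e^(−0.04)·[0.5877·21.1200 + 0.4123·42.7200] = 28.8474; exercise value = 31.2000 > continuation, so V_dd = 31.2000 (exercise)
Node u (S = 108): continuation = e^(−0.04)·[0.5877·0.0000 + 0.4123·8.3654] = 3.3134; exercise value = 0.0000 ≤ continuation, so V_u = 3.3134
Node d (S = 48): continuation = e^(−0.04)·[0.5877·8.3654 + 0.4123·31.2000] = 17.0819; exercise value = 12.0000 ≤ continuation, so V_d = 17.0819
Node 0 (S = 80): continuation = e^(−0.04)·[0.5877·3.3134 + 0.4123·17.0819] = 8.6370; exercise value = 0.0000 ≤ continuation, so V_0 = 8.6370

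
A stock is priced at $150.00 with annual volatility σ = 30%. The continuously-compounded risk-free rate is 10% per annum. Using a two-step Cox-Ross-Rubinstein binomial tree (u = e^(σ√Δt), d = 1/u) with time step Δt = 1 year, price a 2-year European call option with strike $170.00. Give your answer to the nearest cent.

$30.27

CRR parameters: u = e^(σ√Δt) = e^(0.3·√1) = 1.3499, d = 1/u = 0.7408
Per-period rate: rΔt = 0.1·1 = 0.1, so R = e^0.1 = 1.1052
Risk-neutral probability p = (e^0.1 − 0.7408)/(1.3499 − 0.7408) = 0.3644/0.6090 = 0.5982
Terminal stock prices: S_uu = 273.3, S_ud = 150, S_dd = 82.32
Terminal payoffs (S − K): max(103.3, 0) = 103.3, max(-20, 0) = 0, max(-87.68, 0) = 0
Node u (S = 202.5): V_u = e^(−0.1)·[0.5982·103.3178 + 0.4018·0.0000] = 55.9270
Node d (S = 111.1): V_d = e^(−0.1)·[0.5982·0.0000 + 0.4018·0.0000] = 0.0000
Node 0 (S = 150): V_0 = e^(−0.1)·[0.5982·55.9270 + 0.4018·0.0000] = 30.2739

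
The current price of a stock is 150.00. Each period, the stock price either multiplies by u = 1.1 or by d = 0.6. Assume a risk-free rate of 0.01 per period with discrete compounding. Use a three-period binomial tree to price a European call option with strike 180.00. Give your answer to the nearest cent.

10.52

Risk-neutral probability p = (1 + 0.01 − 0.6)/(1.1 − 0.6) = 0.4100/0.5000 = 0.8200
Terminal stock prices: S_uuu = 199.7, S_uud = 108.9, S_udd = 59.4, S_ddd = 32.4
Terminal payoffs (S − K): max(19.65, 0) = 19.65, max(-71.1, 0) = 0, max(-120.6, 0) = 0, max(-147.6, 0) = 0
Node uu (S = 181.5): V_uu = 1/1.01·[0.8200·19.6500 + 0.1800·0.0000] = 15.9535
Node ud (S = 99): V_ud = 1/1.01·[0.8200·0.0000 + 0.1800·0.0000] = 0.0000
Node dd (S = 54): V_dd = 1/1.01·[0.8200·0.0000 + 0.1800·0.0000] = 0.0000
Node u (S = 165): V_u = 1/1.01·[0.8200·15.9535 + 0.1800·0.0000] = 12.9523
Node d (S = 90): V_d = 1/1.01·[0.8200·0.0000 + 0.1800·0.0000] = 0.0000
Node 0 (S = 150): V_0 = 1/1.01·[0.8200·12.9523 + 0.1800·0.0000] = 10.5157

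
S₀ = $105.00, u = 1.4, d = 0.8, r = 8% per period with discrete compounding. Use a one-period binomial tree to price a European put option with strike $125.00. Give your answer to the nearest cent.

$20.25

Risk-neutral probability p = (1 + 0.08 − 0.8)/(1.4 − 0.8) = 0.2800/0.6000 = 0.4667
Terminal stock prices: S_u = 147, S_d = 84
Terminal payoffs (K − S): max(-22, 0) = 0, max(41, 0) = 41
Node 0 (S = 105): V_0 = 1/1.08·[0.4667·0.0000 + 0.5333·41.0000] = 20.2469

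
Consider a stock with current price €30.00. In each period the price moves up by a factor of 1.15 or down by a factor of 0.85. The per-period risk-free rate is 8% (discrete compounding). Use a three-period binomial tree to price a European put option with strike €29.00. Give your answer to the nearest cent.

€0.51

Risk-neutral probability p = (1 + 0.08 − 0.85)/(1.15 − 0.85) = 0.2300/0.3000 = 0.7667
Terminal stock prices: S_uuu = 45.63, S_uud = 33.72, S_udd = 24.93, S_ddd = 18.42
Terminal payoffs (K − S): max(-16.63, 0) = 0, max(-4.724, 0) = 0, max(4.074, 0) = 4.074, max(10.58, 0) = 10.58
Node uu (S = 39.67): V_uu = 1/1.08·[0.7667·0.0000 + 0.2333·0.0000] = 0.0000
Node ud (S = 29.32): V_ud = 1/1.08·[0.7667·0.0000 + 0.2333·4.0738] = 0.8801
Node dd (S = 21.67): V_dd = 1/1.08·[0.7667·4.0738 + 0.2333·10.5763] = 5.1769
Node u (S = 34.5): V_u = 1/1.08·[0.7667·0.0000 + 0.2333·0.8801] = 0.1902
Node d (S = 25.5): V_d = 1/1.08·[0.7667·0.8801 + 0.2333·5.1769] = 1.7432
Node 0 (S = 30): V_0 = 1/1.08·[0.7667·0.1902 + 0.2333·1.7432] = 0.5116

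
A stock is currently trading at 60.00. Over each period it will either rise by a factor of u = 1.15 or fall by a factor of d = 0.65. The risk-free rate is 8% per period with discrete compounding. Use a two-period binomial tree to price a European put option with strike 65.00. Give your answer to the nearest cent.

Risk-neutral probability p = (1 + 0.08 − 0.65)/(1.15 − 0.65) = 0.4300/0.5000 = 0.8600
Terminal stock prices: S_uu = 79.35, S_ud = 44.85, S_dd = 25.35
Terminal payoffs (K − S): max(-14.35, 0) = 0, max(20.15, 0) = 20.15, max(39.65, 0) = 39.65
Node u (S = 69): V_u = 1/1.08·[0.8600·0.0000 + 0.1400·20.1500] = 2.6120
Node d (S = 39): V_d = 1/1.08·[0.8600·20.1500 + 0.1400·39.6500] = 21.1852
Node 0 (S = 60): V_0 = 1/1.08·[0.8600·2.6120 + 0.1400·21.1852] = 4.8262

4.83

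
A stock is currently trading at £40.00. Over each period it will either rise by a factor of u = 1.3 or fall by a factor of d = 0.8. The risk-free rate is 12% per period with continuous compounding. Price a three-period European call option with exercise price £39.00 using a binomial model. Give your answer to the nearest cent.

£14.25

Risk-neutral probability p = (e^0.12 − 0.8)/(1.3 − 0.8) = 0.3275/0.5000 = 0.6550
Terminal stock prices: S_uuu = 87.88, S_uud = 54.08, S_udd = 33.28, S_ddd = 20.48
Terminal payoffs (S − K): max(48.88, 0) = 48.88, max(15.08, 0) = 15.08, max(-5.72, 0) = 0, max(-18.52, 0) = 0
Node uu (S = 67.6): V_uu = e^(−0.12)·[0.6550·48.8800 + 0.3450·15.0800] = 33.0101
Node ud (S = 41.6): V_ud = e^(−0.12)·[0.6550·15.0800 + 0.3450·0.0000] = 8.7604
Node dd (S = 25.6): V_dd = e^(−0.12)·[0.6550·0.0000 + 0.3450·0.0000] = 0.0000
Node u (S = 52): V_u = e^(−0.12)·[0.6550·33.0101 + 0.3450·8.7604] = 21.8571
Node d (S = 32): V_d = e^(−0.12)·[0.6550·8.7604 + 0.3450·0.0000] = 5.0891
Node 0 (S = 40): V_0 = e^(−0.12)·[0.6550·21.8571 + 0.3450·5.0891] = 14.2546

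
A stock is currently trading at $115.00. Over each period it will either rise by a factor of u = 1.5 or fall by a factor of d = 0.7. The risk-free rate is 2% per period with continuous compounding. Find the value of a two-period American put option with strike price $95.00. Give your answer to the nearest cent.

Risk-neutral probability p = (e^0.02 − 0.7)/(1.5 − 0.7) = 0.3202/0.8000 = 0.4003
Terminal stock prices: S_uu = 258.8, S_ud = 120.7, S_dd = 56.35
Terminal payoffs (K − S): max(-163.8, 0) = 0, max(-25.75, 0) = 0, max(38.65, 0) = 38.65
Node u (S = 172.5): continuation = e^(−0.02)·[0.4003·0.0000 + 0.5997·0.0000] = 0.0000; exercise value = 0.0000 ≤ continuation, so V_u = 0.0000
Node d (S = 80.5): continuation = e^(−0.02)·[0.4003·0.0000 + 0.5997·38.6500] = 22.7213; exercise value = 14.5000 ≤ continuation, so V_d = 22.7213
Node 0 (S = 115): continuation = e^(−0.02)·[0.4003·0.0000 + 0.5997·22.7213] = 13.3572; exercise value = 0.0000 ≤ continuation, so V_0 = 13.3572

$13.36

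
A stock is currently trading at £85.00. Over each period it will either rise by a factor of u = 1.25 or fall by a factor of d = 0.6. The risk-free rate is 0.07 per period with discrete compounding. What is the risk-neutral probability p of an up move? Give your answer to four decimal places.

p = 0.7231

Risk-neutral probability p = (1 + 0.07 − 0.6)/(1.25 − 0.6) = 0.4700/0.6500 = 0.7231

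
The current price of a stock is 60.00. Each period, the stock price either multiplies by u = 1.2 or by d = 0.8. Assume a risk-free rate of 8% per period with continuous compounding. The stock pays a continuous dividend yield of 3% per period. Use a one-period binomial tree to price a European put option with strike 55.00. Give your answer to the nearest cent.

Per-period risk-free factor R = e^0.08 = 1.0833; dividend-adjusted growth = e^(0.08−0.03) = 1.0513.
Risk-neutral probability p = (1.0513 − 0.8)/(1.2 − 0.8) = 0.2513/0.4000 = 0.6282
Terminal stock prices: S_u = 72, S_d = 48
Terminal payoffs (K − S): max(-17, 0) = 0, max(7, 0) = 7
Node 0 (S = 60): V_0 = e^(−0.08)·[0.6282·0.0000 + 0.3718·7.0000] = 2.4026

2.40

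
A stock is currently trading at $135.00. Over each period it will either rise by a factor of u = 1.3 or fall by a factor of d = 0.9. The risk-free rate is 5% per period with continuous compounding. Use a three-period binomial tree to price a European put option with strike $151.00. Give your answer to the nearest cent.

Risk-neutral probability p = (e^0.05 − 0.9)/(1.3 − 0.9) = 0.1513/0.4000 = 0.3782
Terminal stock prices: S_uuu = 296.6, S_uud = 205.3, S_udd = 142.2, S_ddd = 98.42
Terminal payoffs (K − S): max(-145.6, 0) = 0, max(-54.34, 0) = 0, max(8.845, 0) = 8.845, max(52.58, 0) = 52.58
Node uu (S = 228.2): V_uu = e^(−0.05)·[0.3782·0.0000 + 0.6218·0.0000] = 0.0000
Node ud (S = 158): V_ud = e^(−0.05)·[0.3782·0.0000 + 0.6218·8.8450] = 5.2318
Node dd (S = 109.4): V_dd = e^(−0.05)·[0.3782·8.8450 + 0.6218·52.5850] = 34.2856
Node u (S = 175.5): V_u = e^(−0.05)·[0.3782·0.0000 + 0.6218·5.2318] = 3.0946
Node d (S = 121.5): V_d = e^(−0.05)·[0.3782·5.2318 + 0.6218·34.2856] = 22.1619
Node 0 (S = 135): V_0 = e^(−0.05)·[0.3782·3.0946 + 0.6218·22.1619] = 14.2219

$14.22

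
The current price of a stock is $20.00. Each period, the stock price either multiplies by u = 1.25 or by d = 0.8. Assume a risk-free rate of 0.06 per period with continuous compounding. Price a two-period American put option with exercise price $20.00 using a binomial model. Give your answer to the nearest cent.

Risk-neutral probability p = (e^0.06 − 0.8)/(1.25 − 0.8) = 0.2618/0.4500 = 0.5819
Terminal stock prices: S_uu = 31.25, S_ud = 20, S_dd = 12.8
Terminal payoffs (K − S): max(-11.25, 0) = 0, max(0, 0) = 0, max(7.2, 0) = 7.2
Node u (S = 25): continuation = e^(−0.06)·[0.5819·0.0000 + 0.4181·0.0000] = 0.0000; exercise value = 0.0000 ≤ continuation, so V_u = 0.0000
Node d (S = 16): continuation = e^(−0.06)·[0.5819·0.0000 + 0.4181·7.2000] = 2.8353; exercise value = 4.0000 > continuation, so V_d = 4.0000 (exercise)
Node 0 (S = 20): continuation = e^(−0.06)·[0.5819·0.0000 + 0.4181·4.0000] = 1.5752; exercise value = 0.0000 ≤ continuation, so V_0 = 1.5752

$1.58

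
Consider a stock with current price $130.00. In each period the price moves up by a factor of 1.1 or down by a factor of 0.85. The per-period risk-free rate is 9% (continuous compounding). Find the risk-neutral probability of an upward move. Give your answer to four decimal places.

p = 0.9767

Risk-neutral probability p = (e^0.09 − 0.85)/(1.1 − 0.85) = 0.2442/0.2500 = 0.9767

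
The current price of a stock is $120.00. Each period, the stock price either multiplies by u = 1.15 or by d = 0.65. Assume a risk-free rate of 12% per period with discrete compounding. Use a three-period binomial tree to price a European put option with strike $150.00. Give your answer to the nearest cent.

$5.98

Risk-neutral probability p = (1 + 0.12 − 0.65)/(1.15 − 0.65) = 0.4700/0.5000 = 0.9400
Terminal stock prices: S_uuu = 182.5, S_uud = 103.2, S_udd = 58.31, S_ddd = 32.95
Terminal payoffs (K − S): max(-32.5, 0) = 0, max(46.84, 0) = 46.84, max(91.69, 0) = 91.69, max(117, 0) = 117
Node uu (S = 158.7): V_uu = 1/1.12·[0.9400·0.0000 + 0.0600·46.8450] = 2.5096
Node ud (S = 89.7): V_ud = 1/1.12·[0.9400·46.8450 + 0.0600·91.6950] = 44.2286
Node dd (S = 50.7): V_dd = 1/1.12·[0.9400·91.6950 + 0.0600·117.0450] = 83.2286
Node u (S = 138): V_u = 1/1.12·[0.9400·2.5096 + 0.0600·44.2286] = 4.4756
Node d (S = 78): V_d = 1/1.12·[0.9400·44.2286 + 0.0600·83.2286] = 41.5791
Node 0 (S = 120): V_0 = 1/1.12·[0.9400·4.4756 + 0.0600·41.5791] = 5.9838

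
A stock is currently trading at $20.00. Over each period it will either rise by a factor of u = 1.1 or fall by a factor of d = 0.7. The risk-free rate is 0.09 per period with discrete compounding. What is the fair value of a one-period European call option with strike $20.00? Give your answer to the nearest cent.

Risk-neutral probability p = (1 + 0.09 − 0.7)/(1.1 − 0.7) = 0.3900/0.4000 = 0.9750
Terminal stock prices: S_u = 22, S_d = 14
Terminal payoffs (S − K): max(2, 0) = 2, max(-6, 0) = 0
Node 0 (S = 20): V_0 = 1/1.09·[0.9750·2.0000 + 0.0250·0.0000] = 1.7890

$1.79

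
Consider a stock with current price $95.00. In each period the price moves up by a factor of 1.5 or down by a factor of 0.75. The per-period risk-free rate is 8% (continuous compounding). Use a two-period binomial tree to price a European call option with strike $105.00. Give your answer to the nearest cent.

Risk-neutral probability p = (e^0.08 − 0.75)/(1.5 − 0.75) = 0.3333/0.7500 = 0.4444
Terminal stock prices: S_uu = 213.8, S_ud = 106.9, S_dd = 53.44
Terminal payoffs (S − K): max(108.8, 0) = 108.8, max(1.875, 0) = 1.875, max(-51.56, 0) = 0
Node u (S = 142.5): V_u = e^(−0.08)·[0.4444·108.7500 + 0.5556·1.8750] = 45.5728
Node d (S = 71.25): V_d = e^(−0.08)·[0.4444·1.8750 + 0.5556·0.0000] = 0.7692
Node 0 (S = 95): V_0 = e^(−0.08)·[0.4444·45.5728 + 0.5556·0.7692] = 19.0892

$19.09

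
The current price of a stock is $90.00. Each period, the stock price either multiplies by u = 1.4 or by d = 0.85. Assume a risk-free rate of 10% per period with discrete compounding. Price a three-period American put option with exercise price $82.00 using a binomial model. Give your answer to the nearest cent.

$4.17

Risk-neutral probability p = (1 + 0.1 − 0.85)/(1.4 − 0.85) = 0.2500/0.5500 = 0.4545
Terminal stock prices: S_uuu = 247, S_uud = 149.9, S_udd = 91.03, S_ddd = 55.27
Terminal payoffs (K − S): max(-165, 0) = 0, max(-67.94, 0) = 0, max(-9.035, 0) = 0, max(26.73, 0) = 26.73
Node uu (S = 176.4): continuation = 1/1.1·[0.4545·0.0000 + 0.5455·0.0000] = 0.0000; exercise value = 0.0000 ≤ continuation, so V_uu = 0.0000
Node ud (S = 107.1): continuation = 1/1.1·[0.4545·0.0000 + 0.5455·0.0000] = 0.0000; exercise value = 0.0000 ≤ continuation, so V_ud = 0.0000
Node dd (S = 65.02): continuation = 1/1.1·[0.4545·0.0000 + 0.5455·26.7288] = 13.2539; exercise value = 16.9750 > continuation, so V_dd = 16.9750 (exercise)
Node u (S = 126): continuation = 1/1.1·[0.4545·0.0000 + 0.5455·0.0000] = 0.0000; exercise value = 0.0000 ≤ continuation, so V_u = 0.0000
Node d (S = 76.5): continuation = 1/1.1·[0.4545·0.0000 + 0.5455·16.9750] = 8.4174; exercise value = 5.5000 ≤ continuation, so V_d = 8.4174
Node 0 (S = 90): continuation = 1/1.1·[0.4545·0.0000 + 0.5455·8.4174] = 4.1739; exercise value = 0.0000 ≤ continuation, so V_0 = 4.1739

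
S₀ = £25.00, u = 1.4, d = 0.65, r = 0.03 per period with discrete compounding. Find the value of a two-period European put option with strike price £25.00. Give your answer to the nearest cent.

£4.37

Risk-neutral probability p = (1 + 0.03 − 0.65)/(1.4 − 0.65) = 0.3800/0.7500 = 0.5067
Terminal stock prices: S_uu = 49, S_ud = 22.75, S_dd = 10.56
Terminal payoffs (K − S): max(-24, 0) = 0, max(2.25, 0) = 2.25, max(14.44, 0) = 14.44
Node u (S = 35): V_u = 1/1.03·[0.5067·0.0000 + 0.4933·2.2500] = 1.0777
Node d (S = 16.25): V_d = 1/1.03·[0.5067·2.2500 + 0.4933·14.4375] = 8.0218
Node 0 (S = 25): V_0 = 1/1.03·[0.5067·1.0777 + 0.4933·8.0218] = 4.3723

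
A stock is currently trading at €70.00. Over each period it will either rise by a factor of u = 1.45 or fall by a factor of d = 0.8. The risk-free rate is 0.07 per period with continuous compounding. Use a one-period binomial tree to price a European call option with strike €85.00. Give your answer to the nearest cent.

€6.45

Risk-neutral probability p = (e^0.07 − 0.8)/(1.45 − 0.8) = 0.2725/0.6500 = 0.4192
Terminal stock prices: S_u = 101.5, S_d = 56
Terminal payoffs (S − K): max(16.5, 0) = 16.5, max(-29, 0) = 0
Node 0 (S = 70): V_0 = e^(−0.07)·[0.4192·16.5000 + 0.5808·0.0000] = 6.4498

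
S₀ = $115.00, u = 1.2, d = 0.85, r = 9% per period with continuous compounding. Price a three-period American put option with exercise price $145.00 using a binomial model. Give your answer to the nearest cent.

Risk-neutral probability p = (e^0.09 − 0.85)/(1.2 − 0.85) = 0.2442/0.3500 = 0.6976
Terminal stock prices: S_uuu = 198.7, S_uud = 140.8, S_udd = 99.7, S_ddd = 70.62
Terminal payoffs (K − S): max(-53.72, 0) = 0, max(4.24, 0) = 4.24, max(45.3, 0) = 45.3, max(74.38, 0) = 74.38
Node uu (S = 165.6): continuation = e^(−0.09)·[0.6976·0.0000 + 0.3024·4.2400] = 1.1717; exercise value = 0.0000 ≤ continuation, so V_uu = 1.1717
Node ud (S = 117.3): continuation = e^(−0.09)·[0.6976·4.2400 + 0.3024·45.2950] = 15.2200; exercise value = 27.7000 > continuation, so V_ud = 27.7000 (exercise)
Node dd (S = 83.09): continuation = e^(−0.09)·[0.6976·45.2950 + 0.3024·74.3756] = 49.4325; exercise value = 61.9125 > continuation, so V_dd = 61.9125 (exercise)
Node u (S = 138): continuation = e^(−0.09)·[0.6976·1.1717 + 0.3024·27.7000] = 8.4015; exercise value = 7.0000 ≤ continuation, so V_u = 8.4015
Node d (S = 97.75): continuation = e^(−0.09)·[0.6976·27.7000 + 0.3024·61.9125] = 34.7700; exercise value = 47.2500 > continuation, so V_d = 47.2500 (exercise)
Node 0 (S = 115): continuation = e^(−0.09)·[0.6976·8.4015 + 0.3024·47.2500] = 18.4136; exercise value = 30.0000 > continuation, so V_0 = 30.0000 (exercise)

$30.00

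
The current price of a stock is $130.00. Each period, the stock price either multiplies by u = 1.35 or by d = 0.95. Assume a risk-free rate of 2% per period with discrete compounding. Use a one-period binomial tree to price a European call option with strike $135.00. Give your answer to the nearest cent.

Risk-neutral probability p = (1 + 0.02 − 0.95)/(1.35 − 0.95) = 0.0700/0.4000 = 0.1750
Terminal stock prices: S_u = 175.5, S_d = 123.5
Terminal payoffs (S − K): max(40.5, 0) = 40.5, max(-11.5, 0) = 0
Node 0 (S = 130): V_0 = 1/1.02·[0.1750·40.5000 + 0.8250·0.0000] = 6.9485

$6.95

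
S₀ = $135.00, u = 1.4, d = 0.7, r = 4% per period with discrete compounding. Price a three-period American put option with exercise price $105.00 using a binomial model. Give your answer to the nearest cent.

$12.33

Risk-neutral probability p = (1 + 0.04 − 0.7)/(1.4 − 0.7) = 0.3400/0.7000 = 0.4857
Terminal stock prices: S_uuu = 370.4, S_uud = 185.2, S_udd = 92.61, S_ddd = 46.3
Terminal payoffs (K − S): max(-265.4, 0) = 0, max(-80.22, 0) = 0, max(12.39, 0) = 12.39, max(58.7, 0) = 58.7
Node uu (S = 264.6): continuation = 1/1.04·[0.4857·0.0000 + 0.5143·0.0000] = 0.0000; exercise value = 0.0000 ≤ continuation, so V_uu = 0.0000
Node ud (S = 132.3): continuation = 1/1.04·[0.4857·0.0000 + 0.5143·12.3900] = 6.1269; exercise value = 0.0000 ≤ continuation, so V_ud = 6.1269
Node dd (S = 66.15): continuation = 1/1.04·[0.4857·12.3900 + 0.5143·58.6950] = 34.8115; exercise value = 38.8500 > continuation, so V_dd = 38.8500 (exercise)
Node u (S = 189): continuation = 1/1.04·[0.4857·0.0000 + 0.5143·6.1269] = 3.0298; exercise value = 0.0000 ≤ continuation, so V_u = 3.0298
Node d (S = 94.5): continuation = 1/1.04·[0.4857·6.1269 + 0.5143·38.8500] = 22.0730; exercise value = 10.5000 ≤ continuation, so V_d = 22.0730
Node 0 (S = 135): continuation = 1/1.04·[0.4857·3.0298 + 0.5143·22.0730] = 12.3302; exercise value = 0.0000 ≤ continuation, so V_0 = 12.3302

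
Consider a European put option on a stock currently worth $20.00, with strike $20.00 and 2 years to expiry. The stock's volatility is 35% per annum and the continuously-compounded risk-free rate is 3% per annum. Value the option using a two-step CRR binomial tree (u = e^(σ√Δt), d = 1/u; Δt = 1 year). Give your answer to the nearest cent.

$2.81

CRR parameters: u = e^(σ√Δt) = e^(0.35·√1) = 1.4191, d = 1/u = 0.7047
Per-period rate: rΔt = 0.03·1 = 0.03, so R = e^0.03 = 1.0305
Risk-neutral probability p = (e^0.03 − 0.7047)/(1.4191 − 0.7047) = 0.3258/0.7144 = 0.4560
Terminal stock prices: S_uu = 40.28, S_ud = 20, S_dd = 9.932
Terminal payoffs (K − S): max(-20.28, 0) = 0, max(0, 0) = 0, max(10.07, 0) = 10.07
Node u (S = 28.38): V_u = e^(−0.03)·[0.4560·0.0000 + 0.5440·0.0000] = 0.0000
Node d (S = 14.09): V_d = e^(−0.03)·[0.4560·0.0000 + 0.5440·10.0683] = 5.3151
Node 0 (S = 20): V_0 = e^(−0.03)·[0.4560·0.0000 + 0.5440·5.3151] = 2.8059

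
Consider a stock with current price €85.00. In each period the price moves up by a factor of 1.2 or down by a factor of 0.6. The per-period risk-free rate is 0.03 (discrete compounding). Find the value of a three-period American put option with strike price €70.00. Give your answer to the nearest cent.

Risk-neutral probability p = (1 + 0.03 − 0.6)/(1.2 − 0.6) = 0.4300/0.6000 = 0.7167
Terminal stock prices: S_uuu = 146.9, S_uud = 73.44, S_udd = 36.72, S_ddd = 18.36
Terminal payoffs (K − S): max(-76.88, 0) = 0, max(-3.44, 0) = 0, max(33.28, 0) = 33.28, max(51.64, 0) = 51.64
Node uu (S = 122.4): continuation = 1/1.03·[0.7167·0.0000 + 0.2833·0.0000] = 0.0000; exercise value = 0.0000 ≤ continuation, so V_uu = 0.0000
Node ud (S = 61.2): continuation = 1/1.03·[0.7167·0.0000 + 0.2833·33.2800] = 9.1547; exercise value = 8.8000 ≤ continuation, so V_ud = 9.1547
Node dd (S = 30.6): continuation = 1/1.03·[0.7167·33.2800 + 0.2833·51.6400] = 37.3612; exercise value = 39.4000 > continuation, so V_dd = 39.4000 (exercise)
Node u (S = 102): continuation = 1/1.03·[0.7167·0.0000 + 0.2833·9.1547] = 2.5183; exercise value = 0.0000 ≤ continuation, so V_u = 2.5183
Node d (S = 51): continuation = 1/1.03·[0.7167·9.1547 + 0.2833·39.4000] = 17.2080; exercise value = 19.0000 > continuation, so V_d = 19.0000 (exercise)
Node 0 (S = 85): continuation = 1/1.03·[0.7167·2.5183 + 0.2833·19.0000] = 6.9787; exercise value = 0.0000 ≤ continuation, so V_0 = 6.9787

€6.98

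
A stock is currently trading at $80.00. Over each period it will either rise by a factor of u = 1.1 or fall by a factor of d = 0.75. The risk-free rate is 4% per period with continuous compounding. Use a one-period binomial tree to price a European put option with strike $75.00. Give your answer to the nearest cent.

$2.44

Risk-neutral probability p = (e^0.04 − 0.75)/(1.1 − 0.75) = 0.2908/0.3500 = 0.8309
Terminal stock prices: S_u = 88, S_d = 60
Terminal payoffs (K − S): max(-13, 0) = 0, max(15, 0) = 15
Node 0 (S = 80): V_0 = e^(−0.04)·[0.8309·0.0000 + 0.1691·15.0000] = 2.4372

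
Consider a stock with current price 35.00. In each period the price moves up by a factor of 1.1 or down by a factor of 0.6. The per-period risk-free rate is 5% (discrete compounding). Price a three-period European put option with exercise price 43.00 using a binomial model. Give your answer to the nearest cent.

Risk-neutral probability p = (1 + 0.05 − 0.6)/(1.1 − 0.6) = 0.4500/0.5000 = 0.9000
Terminal stock prices: S_uuu = 46.59, S_uud = 25.41, S_udd = 13.86, S_ddd = 7.56
Terminal payoffs (K − S): max(-3.585, 0) = 0, max(17.59, 0) = 17.59, max(29.14, 0) = 29.14, max(35.44, 0) = 35.44
Node uu (S = 42.35): V_uu = 1/1.05·[0.9000·0.0000 + 0.1000·17.5900] = 1.6752
Node ud (S = 23.1): V_ud = 1/1.05·[0.9000·17.5900 + 0.1000·29.1400] = 17.8524
Node dd (S = 12.6): V_dd = 1/1.05·[0.9000·29.1400 + 0.1000·35.4400] = 28.3524
Node u (S = 38.5): V_u = 1/1.05·[0.9000·1.6752 + 0.1000·17.8524] = 3.1361
Node d (S = 21): V_d = 1/1.05·[0.9000·17.8524 + 0.1000·28.3524] = 18.0023
Node 0 (S = 35): V_0 = 1/1.05·[0.9000·3.1361 + 0.1000·18.0023] = 4.4026

4.40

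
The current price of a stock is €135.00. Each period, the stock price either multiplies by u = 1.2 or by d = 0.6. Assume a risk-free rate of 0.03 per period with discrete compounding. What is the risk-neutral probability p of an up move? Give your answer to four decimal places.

p = 0.7167

Risk-neutral probability p = (1 + 0.03 − 0.6)/(1.2 − 0.6) = 0.4300/0.6000 = 0.7167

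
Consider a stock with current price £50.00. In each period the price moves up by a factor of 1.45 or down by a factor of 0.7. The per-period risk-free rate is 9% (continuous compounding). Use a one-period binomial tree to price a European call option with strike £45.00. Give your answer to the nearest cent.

Risk-neutral probability p = (e^0.09 − 0.7)/(1.45 − 0.7) = 0.3942/0.7500 = 0.5256
Terminal stock prices: S_u = 72.5, S_d = 35
Terminal payoffs (S − K): max(27.5, 0) = 27.5, max(-10, 0) = 0
Node 0 (S = 50): V_0 = e^(−0.09)·[0.5256·27.5000 + 0.4744·0.0000] = 13.2091

£13.21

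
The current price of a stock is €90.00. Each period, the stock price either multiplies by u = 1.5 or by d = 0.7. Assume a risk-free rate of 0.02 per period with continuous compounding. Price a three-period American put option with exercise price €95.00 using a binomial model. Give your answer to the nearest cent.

Risk-neutral probability p = (e^0.02 − 0.7)/(1.5 − 0.7) = 0.3202/0.8000 = 0.4003
Terminal stock prices: S_uuu = 303.8, S_uud = 141.8, S_udd = 66.15, S_ddd = 30.87
Terminal payoffs (K − S): max(-208.8, 0) = 0, max(-46.75, 0) = 0, max(28.85, 0) = 28.85, max(64.13, 0) = 64.13
Node uu (S = 202.5): continuation = e^(−0.02)·[0.4003·0.0000 + 0.5997·0.0000] = 0.0000; exercise value = 0.0000 ≤ continuation, so V_uu = 0.0000
Node ud (S = 94.5): continuation = e^(−0.02)·[0.4003·0.0000 + 0.5997·28.8500] = 16.9601; exercise value = 0.5000 ≤ continuation, so V_ud = 16.9601
Node dd (S = 44.1): continuation = e^(−0.02)·[0.4003·28.8500 + 0.5997·64.1300] = 49.0189; exercise value = 50.9000 > continuation, so V_dd = 50.9000 (exercise)
Node u (S = 135): continuation = e^(−0.02)·[0.4003·0.0000 + 0.5997·16.9601] = 9.9704; exercise value = 0.0000 ≤ continuation, so V_u = 9.9704
Node d (S = 63): continuation = e^(−0.02)·[0.4003·16.9601 + 0.5997·50.9000] = 36.5766; exercise value = 32.0000 ≤ continuation, so V_d = 36.5766
Node 0 (S = 90): continuation = e^(−0.02)·[0.4003·9.9704 + 0.5997·36.5766] = 25.4140; exercise value = 5.0000 ≤ continuation, so V_0 = 25.4140

€25.41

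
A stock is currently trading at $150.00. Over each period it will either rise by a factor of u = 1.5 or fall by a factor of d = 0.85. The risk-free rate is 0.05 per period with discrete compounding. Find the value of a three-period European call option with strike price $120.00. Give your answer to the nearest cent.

$54.33

Risk-neutral probability p = (1 + 0.05 − 0.85)/(1.5 − 0.85) = 0.2000/0.6500 = 0.3077
Terminal stock prices: S_uuu = 506.2, S_uud = 286.9, S_udd = 162.6, S_ddd = 92.12
Terminal payoffs (S − K): max(386.2, 0) = 386.2, max(166.9, 0) = 166.9, max(42.56, 0) = 42.56, max(-27.88, 0) = 0
Node uu (S = 337.5): V_uu = 1/1.05·[0.3077·386.2500 + 0.6923·166.8750] = 223.2143
Node ud (S = 191.2): V_ud = 1/1.05·[0.3077·166.8750 + 0.6923·42.5625] = 76.9643
Node dd (S = 108.4): V_dd = 1/1.05·[0.3077·42.5625 + 0.6923·0.0000] = 12.4725
Node u (S = 225): V_u = 1/1.05·[0.3077·223.2143 + 0.6923·76.9643] = 116.1565
Node d (S = 127.5): V_d = 1/1.05·[0.3077·76.9643 + 0.6923·12.4725] = 30.7773
Node 0 (S = 150): V_0 = 1/1.05·[0.3077·116.1565 + 0.6923·30.7773] = 54.3312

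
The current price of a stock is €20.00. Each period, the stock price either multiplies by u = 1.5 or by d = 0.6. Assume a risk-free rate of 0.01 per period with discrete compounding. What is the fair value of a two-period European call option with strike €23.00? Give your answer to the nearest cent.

Risk-neutral probability p = (1 + 0.01 − 0.6)/(1.5 − 0.6) = 0.4100/0.9000 = 0.4556
Terminal stock prices: S_uu = 45, S_ud = 18, S_dd = 7.2
Terminal payoffs (S − K): max(22, 0) = 22, max(-5, 0) = 0, max(-15.8, 0) = 0
Node u (S = 30): V_u = 1/1.01·[0.4556·22.0000 + 0.5444·0.0000] = 9.9230
Node d (S = 12): V_d = 1/1.01·[0.4556·0.0000 + 0.5444·0.0000] = 0.0000
Node 0 (S = 20): V_0 = 1/1.01·[0.4556·9.9230 + 0.5444·0.0000] = 4.4757

€4.48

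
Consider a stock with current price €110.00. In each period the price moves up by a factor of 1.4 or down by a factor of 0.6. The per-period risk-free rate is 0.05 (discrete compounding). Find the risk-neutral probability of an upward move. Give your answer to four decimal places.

Risk-neutral probability p = (1 + 0.05 − 0.6)/(1.4 − 0.6) = 0.4500/0.8000 = 0.5625

p = 0.5625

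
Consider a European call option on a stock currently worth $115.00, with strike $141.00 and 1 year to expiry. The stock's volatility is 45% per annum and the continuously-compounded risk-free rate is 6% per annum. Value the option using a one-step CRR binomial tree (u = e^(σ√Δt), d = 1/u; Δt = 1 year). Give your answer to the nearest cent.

CRR parameters: u = e^(σ√Δt) = e^(0.45·√1) = 1.5683, d = 1/u = 0.6376
Per-period rate: rΔt = 0.06·1 = 0.06, so R = e^0.06 = 1.0618
Risk-neutral probability p = (e^0.06 − 0.6376)/(1.5683 − 0.6376) = 0.4242/0.9307 = 0.4558
Terminal stock prices: S_u = 180.4, S_d = 73.33
Terminal payoffs (S − K): max(39.36, 0) = 39.36, max(-67.67, 0) = 0
Node 0 (S = 115): V_0 = e^(−0.06)·[0.4558·39.3559 + 0.5442·0.0000] = 16.8939

$16.89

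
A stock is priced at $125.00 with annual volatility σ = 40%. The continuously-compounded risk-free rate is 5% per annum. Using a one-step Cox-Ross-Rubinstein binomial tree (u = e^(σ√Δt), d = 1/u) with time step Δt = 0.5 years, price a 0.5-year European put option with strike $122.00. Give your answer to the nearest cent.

CRR parameters: u = e^(σ√Δt) = e^(0.4·√0.5) = 1.3269, d = 1/u = 0.7536
Per-period rate: rΔt = 0.05·0.5 = 0.025, so R = e^0.025 = 1.0253
Risk-neutral probability p = (e^0.025 − 0.7536)/(1.3269 − 0.7536) = 0.2717/0.5733 = 0.4739
Terminal stock prices: S_u = 165.9, S_d = 94.2
Terminal payoffs (K − S): max(-43.86, 0) = 0, max(27.8, 0) = 27.8
Node 0 (S = 125): V_0 = e^(−0.025)·[0.4739·0.0000 + 0.5261·27.7952] = 14.2616

$14.26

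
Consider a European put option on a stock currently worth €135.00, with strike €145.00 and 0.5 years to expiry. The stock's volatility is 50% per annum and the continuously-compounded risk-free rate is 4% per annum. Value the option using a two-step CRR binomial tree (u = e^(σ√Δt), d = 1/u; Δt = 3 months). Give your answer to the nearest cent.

€23.06

CRR parameters: u = e^(σ√Δt) = e^(0.5·√0.25) = 1.2840, d = 1/u = 0.7788
Per-period rate: rΔt = 0.04·0.25 = 0.01, so R = e^0.01 = 1.0101
Risk-neutral probability p = (e^0.01 − 0.7788)/(1.2840 − 0.7788) = 0.2312/0.5052 = 0.4577
Terminal stock prices: S_uu = 222.6, S_ud = 135, S_dd = 81.88
Terminal payoffs (K − S): max(-77.58, 0) = 0, max(10, 0) = 10, max(63.12, 0) = 63.12
Node u (S = 173.3): V_u = e^(−0.01)·[0.4577·0.0000 + 0.5423·10.0000] = 5.3689
Node d (S = 105.1): V_d = e^(−0.01)·[0.4577·10.0000 + 0.5423·63.1184] = 38.4191
Node 0 (S = 135): V_0 = e^(−0.01)·[0.4577·5.3689 + 0.5423·38.4191] = 23.0597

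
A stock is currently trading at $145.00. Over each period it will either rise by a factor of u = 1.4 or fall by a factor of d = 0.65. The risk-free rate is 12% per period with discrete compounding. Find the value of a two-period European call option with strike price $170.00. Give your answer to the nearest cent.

$35.75

Risk-neutral probability p = (1 + 0.12 − 0.65)/(1.4 − 0.65) = 0.4700/0.7500 = 0.6267
Terminal stock prices: S_uu = 284.2, S_ud = 132, S_dd = 61.26
Terminal payoffs (S − K): max(114.2, 0) = 114.2, max(-38.05, 0) = 0, max(-108.7, 0) = 0
Node u (S = 203): V_u = 1/1.12·[0.6267·114.2000 + 0.3733·0.0000] = 63.8976
Node d (S = 94.25): V_d = 1/1.12·[0.6267·0.0000 + 0.3733·0.0000] = 0.0000
Node 0 (S = 145): V_0 = 1/1.12·[0.6267·63.8976 + 0.3733·0.0000] = 35.7522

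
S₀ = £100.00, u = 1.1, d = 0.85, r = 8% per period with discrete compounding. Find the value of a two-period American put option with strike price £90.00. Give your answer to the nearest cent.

Risk-neutral probability p = (1 + 0.08 − 0.85)/(1.1 − 0.85) = 0.2300/0.2500 = 0.9200
Terminal stock prices: S_uu = 121, S_ud = 93.5, S_dd = 72.25
Terminal payoffs (K − S): max(-31, 0) = 0, max(-3.5, 0) = 0, max(17.75, 0) = 17.75
Node u (S = 110): continuation = 1/1.08·[0.9200·0.0000 + 0.0800·0.0000] = 0.0000; exercise value = 0.0000 ≤ continuation, so V_u = 0.0000
Node d (S = 85): continuation = 1/1.08·[0.9200·0.0000 + 0.0800·17.7500] = 1.3148; exercise value = 5.0000 > continuation, so V_d = 5.0000 (exercise)
Node 0 (S = 100): continuation = 1/1.08·[0.9200·0.0000 + 0.0800·5.0000] = 0.3704; exercise value = 0.0000 ≤ continuation, so V_0 = 0.3704

£0.37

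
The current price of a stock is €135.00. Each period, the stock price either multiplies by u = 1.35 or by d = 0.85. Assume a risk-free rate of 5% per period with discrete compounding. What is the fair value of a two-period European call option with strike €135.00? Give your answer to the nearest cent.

Risk-neutral probability p = (1 + 0.05 − 0.85)/(1.35 − 0.85) = 0.2000/0.5000 = 0.4000
Terminal stock prices: S_uu = 246, S_ud = 154.9, S_dd = 97.54
Terminal payoffs (S − K): max(111, 0) = 111, max(19.91, 0) = 19.91, max(-37.46, 0) = 0
Node u (S = 182.2): V_u = 1/1.05·[0.4000·111.0375 + 0.6000·19.9125] = 53.6786
Node d (S = 114.8): V_d = 1/1.05·[0.4000·19.9125 + 0.6000·0.0000] = 7.5857
Node 0 (S = 135): V_0 = 1/1.05·[0.4000·53.6786 + 0.6000·7.5857] = 24.7837

€24.78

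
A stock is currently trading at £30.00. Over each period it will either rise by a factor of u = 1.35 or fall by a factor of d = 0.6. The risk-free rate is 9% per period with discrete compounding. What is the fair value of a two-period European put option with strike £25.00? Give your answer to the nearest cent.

£1.70

Risk-neutral probability p = (1 + 0.09 − 0.6)/(1.35 − 0.6) = 0.4900/0.7500 = 0.6533
Terminal stock prices: S_uu = 54.68, S_ud = 24.3, S_dd = 10.8
Terminal payoffs (K − S): max(-29.68, 0) = 0, max(0.7, 0) = 0.7, max(14.2, 0) = 14.2
Node u (S = 40.5): V_u = 1/1.09·[0.6533·0.0000 + 0.3467·0.7000] = 0.2226
Node d (S = 18): V_d = 1/1.09·[0.6533·0.7000 + 0.3467·14.2000] = 4.9358
Node 0 (S = 30): V_0 = 1/1.09·[0.6533·0.2226 + 0.3467·4.9358] = 1.7032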